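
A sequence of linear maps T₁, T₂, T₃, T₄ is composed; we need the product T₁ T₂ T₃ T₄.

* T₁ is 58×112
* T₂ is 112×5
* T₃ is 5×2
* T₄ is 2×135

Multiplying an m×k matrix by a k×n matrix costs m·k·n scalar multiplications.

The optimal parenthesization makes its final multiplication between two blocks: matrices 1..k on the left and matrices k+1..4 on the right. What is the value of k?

3

Adjacent pairs: T₁T₂ = 58·112·5 = 32480; T₂T₃ = 112·5·2 = 1120; T₃T₄ = 5·2·135 = 1350.
Length 3: T₁..T₃: k=1: 0+1120+58·112·2=14112; k=2: 32480+0+58·5·2=33060 → min 14112 | T₂..T₄: k=2: 0+1350+112·5·135=76950; k=3: 1120+0+112·2·135=31360 → min 31360.
Top-level splits: k=1: (T₁..T₁)·(T₂..T₄) → 0+31360+58·112·135 = 908320; k=2: (T₁..T₂)·(T₃..T₄) → 32480+1350+58·5·135 = 72980; k=3: (T₁..T₃)·(T₄..T₄) → 14112+0+58·2·135 = 29772.
Best split is after T₃, i.e. k = 3.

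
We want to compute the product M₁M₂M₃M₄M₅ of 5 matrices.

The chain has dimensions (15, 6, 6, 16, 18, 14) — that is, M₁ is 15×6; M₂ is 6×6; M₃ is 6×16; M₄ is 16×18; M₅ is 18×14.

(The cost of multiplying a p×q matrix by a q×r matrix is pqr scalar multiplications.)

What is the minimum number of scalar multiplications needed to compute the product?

5004

Adjacent pairs: M₁M₂ = 15·6·6 = 540; M₂M₃ = 6·6·16 = 576; M₃M₄ = 6·16·18 = 1728; M₄M₅ = 16·18·14 = 4032.
Length 3: M₁..M₃: k=1: 0+576+15·6·16=2016; k=2: 540+0+15·6·16=1980 → min 1980 | M₂..M₄: k=2: 0+1728+6·6·18=2376; k=3: 576+0+6·16·18=2304 → min 2304 | M₃..M₅: k=3: 0+4032+6·16·14=5376; k=4: 1728+0+6·18·14=3240 → min 3240.
Length 4: M₁..M₄: k=1: 0+2304+15·6·18=3924; k=2: 540+1728+15·6·18=3888; k=3: 1980+0+15·16·18=6300 → min 3888 | M₂..M₅: k=2: 0+3240+6·6·14=3744; k=3: 576+4032+6·16·14=5952; k=4: 2304+0+6·18·14=3816 → min 3744.
Length 5: M₁..M₅: k=1: 0+3744+15·6·14=5004; k=2: 540+3240+15·6·14=5040; k=3: 1980+4032+15·16·14=9372; k=4: 3888+0+15·18·14=7668 → min 5004.
Optimal order: (M₁(M₂((M₃M₄)M₅))) with cost 5004.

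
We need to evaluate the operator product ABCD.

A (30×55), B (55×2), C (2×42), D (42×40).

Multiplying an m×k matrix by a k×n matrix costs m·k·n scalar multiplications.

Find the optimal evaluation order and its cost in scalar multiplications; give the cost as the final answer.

9060

Adjacent pairs: AB = 30·55·2 = 3300; BC = 55·2·42 = 4620; CD = 2·42·40 = 3360.
Length 3: A..C: k=1: 0+4620+30·55·42=73920; k=2: 3300+0+30·2·42=5820 → min 5820 | B..D: k=2: 0+3360+55·2·40=7760; k=3: 4620+0+55·42·40=97020 → min 7760.
Length 4: A..D: k=1: 0+7760+30·55·40=73760; k=2: 3300+3360+30·2·40=9060; k=3: 5820+0+30·42·40=56220 → min 9060.
Optimal parenthesization: ((AB)(CD)) with cost 9060.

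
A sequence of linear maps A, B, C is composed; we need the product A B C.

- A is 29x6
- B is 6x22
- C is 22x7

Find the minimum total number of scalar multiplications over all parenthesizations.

Order (A (B C)): (B C): 6×22 by 22×7 → 6×7, cost 6·22·7 = 924; (A (B C)): 29×6 by 6×7 → 29×7, cost 29·6·7 = 1218; cumulative 2142. Total 2142.
Order ((A B) C): (A B): 29×6 by 6×22 → 29×22, cost 29·6·22 = 3828; ((A B) C): 29×22 by 22×7 → 29×7, cost 29·22·7 = 4466; cumulative 8294. Total 8294.
Minimum: 2142.

2142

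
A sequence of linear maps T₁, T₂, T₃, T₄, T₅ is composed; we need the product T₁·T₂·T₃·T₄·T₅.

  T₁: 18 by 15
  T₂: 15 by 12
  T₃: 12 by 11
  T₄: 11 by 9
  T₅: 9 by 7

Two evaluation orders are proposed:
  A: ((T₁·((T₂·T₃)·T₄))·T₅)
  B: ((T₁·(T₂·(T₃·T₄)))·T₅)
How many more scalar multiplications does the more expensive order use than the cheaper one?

Order A = ((T₁·((T₂·T₃)·T₄))·T₅): (T₂·T₃): 15×12 by 12×11 → 15×11, cost 15·12·11 = 1980; ((T₂·T₃)·T₄): 15×11 by 11×9 → 15×9, cost 15·11·9 = 1485; cumulative 3465; (T₁·((T₂·T₃)·T₄)): 18×15 by 15×9 → 18×9, cost 18·15·9 = 2430; cumulative 5895; ((T₁·((T₂·T₃)·T₄))·T₅): 18×9 by 9×7 → 18×7, cost 18·9·7 = 1134; cumulative 7029. Total 7029.
Order B = ((T₁·(T₂·(T₃·T₄)))·T₅): (T₃·T₄): 12×11 by 11×9 → 12×9, cost 12·11·9 = 1188; (T₂·(T₃·T₄)): 15×12 by 12×9 → 15×9, cost 15·12·9 = 1620; cumulative 2808; (T₁·(T₂·(T₃·T₄))): 18×15 by 15×9 → 18×9, cost 18·15·9 = 2430; cumulative 5238; ((T₁·(T₂·(T₃·T₄)))·T₅): 18×9 by 9×7 → 18×7, cost 18·9·7 = 1134; cumulative 6372. Total 6372.
Difference: |7029 − 6372| = 657.

657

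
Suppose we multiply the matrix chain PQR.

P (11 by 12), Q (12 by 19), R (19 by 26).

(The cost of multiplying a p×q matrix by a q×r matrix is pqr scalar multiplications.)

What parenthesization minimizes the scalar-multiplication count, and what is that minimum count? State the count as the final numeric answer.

(P(QR)): cost 9360.
((PQ)R): cost 7942.
Optimal: ((PQ)R) with cost 7942.

7942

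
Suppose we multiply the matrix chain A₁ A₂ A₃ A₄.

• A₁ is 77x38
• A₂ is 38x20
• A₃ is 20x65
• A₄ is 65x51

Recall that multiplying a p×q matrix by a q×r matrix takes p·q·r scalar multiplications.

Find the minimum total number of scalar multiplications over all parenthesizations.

203360

Adjacent pairs: A₁A₂ = 77·38·20 = 58520; A₂A₃ = 38·20·65 = 49400; A₃A₄ = 20·65·51 = 66300.
Length 3: A₁..A₃: k=1: 0+49400+77·38·65=239590; k=2: 58520+0+77·20·65=158620 → min 158620 | A₂..A₄: k=2: 0+66300+38·20·51=105060; k=3: 49400+0+38·65·51=175370 → min 105060.
Length 4: A₁..A₄: k=1: 0+105060+77·38·51=254286; k=2: 58520+66300+77·20·51=203360; k=3: 158620+0+77·65·51=413875 → min 203360.
Optimal order: ((A₁ A₂) (A₃ A₄)) with cost 203360.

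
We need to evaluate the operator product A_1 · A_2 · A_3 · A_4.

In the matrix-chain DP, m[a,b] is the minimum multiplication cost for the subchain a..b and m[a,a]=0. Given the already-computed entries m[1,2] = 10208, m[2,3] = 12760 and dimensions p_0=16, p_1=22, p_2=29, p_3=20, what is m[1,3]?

19488

m[1,3] = min over k∈[1,2] of m[1,k]+m[k+1,3]+p_{0}·p_k·p_{3}.
k=1: 0 + 12760 + 16·22·20 = 19800; k=2: 10208 + 0 + 16·29·20 = 19488.
Minimum: 19488 at k=2.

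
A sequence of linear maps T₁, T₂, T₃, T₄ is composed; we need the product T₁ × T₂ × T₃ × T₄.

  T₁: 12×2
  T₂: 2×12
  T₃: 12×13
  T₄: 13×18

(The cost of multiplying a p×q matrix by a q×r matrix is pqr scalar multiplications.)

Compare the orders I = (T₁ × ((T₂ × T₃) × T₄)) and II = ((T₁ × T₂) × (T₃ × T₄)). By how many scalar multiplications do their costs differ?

4476

Order I = (T₁ × ((T₂ × T₃) × T₄)): (T₂ × T₃): 2×12 by 12×13 → 2×13, cost 2·12·13 = 312; ((T₂ × T₃) × T₄): 2×13 by 13×18 → 2×18, cost 2·13·18 = 468; cumulative 780; (T₁ × ((T₂ × T₃) × T₄)): 12×2 by 2×18 → 12×18, cost 12·2·18 = 432; cumulative 1212. Total 1212.
Order II = ((T₁ × T₂) × (T₃ × T₄)): (T₁ × T₂): 12×2 by 2×12 → 12×12, cost 12·2·12 = 288; (T₃ × T₄): 12×13 by 13×18 → 12×18, cost 12·13·18 = 2808; ((T₁ × T₂) × (T₃ × T₄)): 12×12 by 12×18 → 12×18, cost 12·12·18 = 2592; cumulative 5688. Total 5688.
Difference: |1212 − 5688| = 4476.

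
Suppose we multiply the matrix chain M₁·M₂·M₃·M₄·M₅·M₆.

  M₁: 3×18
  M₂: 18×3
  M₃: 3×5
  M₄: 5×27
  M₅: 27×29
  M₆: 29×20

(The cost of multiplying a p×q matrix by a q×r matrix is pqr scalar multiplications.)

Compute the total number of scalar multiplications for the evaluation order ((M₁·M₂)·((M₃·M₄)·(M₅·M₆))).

18027

(M₁·M₂): 3×18 by 18×3 → 3×3, cost 3·18·3 = 162
(M₃·M₄): 3×5 by 5×27 → 3×27, cost 3·5·27 = 405
(M₅·M₆): 27×29 by 29×20 → 27×20, cost 27·29·20 = 15660
((M₃·M₄)·(M₅·M₆)): 3×27 by 27×20 → 3×20, cost 3·27·20 = 1620; cumulative 17685
((M₁·M₂)·((M₃·M₄)·(M₅·M₆))): 3×3 by 3×20 → 3×20, cost 3·3·20 = 180; cumulative 18027
Total: 18027 scalar multiplications.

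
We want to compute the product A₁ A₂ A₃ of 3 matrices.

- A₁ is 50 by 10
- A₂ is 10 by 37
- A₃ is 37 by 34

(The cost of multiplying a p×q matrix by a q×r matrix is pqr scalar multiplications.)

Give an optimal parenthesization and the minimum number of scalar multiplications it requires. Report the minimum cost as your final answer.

29580

(A₁ (A₂ A₃)): cost 29580.
((A₁ A₂) A₃): cost 81400.
Optimal: (A₁ (A₂ A₃)) with cost 29580.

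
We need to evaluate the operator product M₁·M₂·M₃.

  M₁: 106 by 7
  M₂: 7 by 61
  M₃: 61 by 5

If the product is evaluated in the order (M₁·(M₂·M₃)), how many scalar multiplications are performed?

5845

(M₂·M₃): 7×61 by 61×5 → 7×5, cost 7·61·5 = 2135
(M₁·(M₂·M₃)): 106×7 by 7×5 → 106×5, cost 106·7·5 = 3710; cumulative 5845
Total: 5845 scalar multiplications.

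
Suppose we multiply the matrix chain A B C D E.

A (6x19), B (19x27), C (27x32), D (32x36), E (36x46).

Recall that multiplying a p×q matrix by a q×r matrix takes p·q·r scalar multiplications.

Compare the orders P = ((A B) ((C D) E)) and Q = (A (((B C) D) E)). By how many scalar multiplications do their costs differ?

11334

Order P = ((A B) ((C D) E)): (A B): 6×19 by 19×27 → 6×27, cost 6·19·27 = 3078; (C D): 27×32 by 32×36 → 27×36, cost 27·32·36 = 31104; ((C D) E): 27×36 by 36×46 → 27×46, cost 27·36·46 = 44712; cumulative 75816; ((A B) ((C D) E)): 6×27 by 27×46 → 6×46, cost 6·27·46 = 7452; cumulative 86346. Total 86346.
Order Q = (A (((B C) D) E)): (B C): 19×27 by 27×32 → 19×32, cost 19·27·32 = 16416; ((B C) D): 19×32 by 32×36 → 19×36, cost 19·32·36 = 21888; cumulative 38304; (((B C) D) E): 19×36 by 36×46 → 19×46, cost 19·36·46 = 31464; cumulative 69768; (A (((B C) D) E)): 6×19 by 19×46 → 6×46, cost 6·19·46 = 5244; cumulative 75012. Total 75012.
Difference: |86346 − 75012| = 11334.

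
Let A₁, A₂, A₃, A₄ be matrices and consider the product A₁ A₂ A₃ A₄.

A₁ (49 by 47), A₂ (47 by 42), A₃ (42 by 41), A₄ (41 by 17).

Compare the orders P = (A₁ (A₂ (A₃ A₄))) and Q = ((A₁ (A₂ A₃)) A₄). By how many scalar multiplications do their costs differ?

Order P = (A₁ (A₂ (A₃ A₄))): (A₃ A₄): 42×41 by 41×17 → 42×17, cost 42·41·17 = 29274; (A₂ (A₃ A₄)): 47×42 by 42×17 → 47×17, cost 47·42·17 = 33558; cumulative 62832; (A₁ (A₂ (A₃ A₄))): 49×47 by 47×17 → 49×17, cost 49·47·17 = 39151; cumulative 101983. Total 101983.
Order Q = ((A₁ (A₂ A₃)) A₄): (A₂ A₃): 47×42 by 42×41 → 47×41, cost 47·42·41 = 80934; (A₁ (A₂ A₃)): 49×47 by 47×41 → 49×41, cost 49·47·41 = 94423; cumulative 175357; ((A₁ (A₂ A₃)) A₄): 49×41 by 41×17 → 49×17, cost 49·41·17 = 34153; cumulative 209510. Total 209510.
Difference: |101983 − 209510| = 107527.

107527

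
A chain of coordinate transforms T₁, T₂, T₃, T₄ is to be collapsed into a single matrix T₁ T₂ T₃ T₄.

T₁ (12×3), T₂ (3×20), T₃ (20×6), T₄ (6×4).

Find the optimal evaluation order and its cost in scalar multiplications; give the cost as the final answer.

Adjacent pairs: T₁T₂ = 12·3·20 = 720; T₂T₃ = 3·20·6 = 360; T₃T₄ = 20·6·4 = 480.
Length 3: T₁..T₃: k=1: 0+360+12·3·6=576; k=2: 720+0+12·20·6=2160 → min 576 | T₂..T₄: k=2: 0+480+3·20·4=720; k=3: 360+0+3·6·4=432 → min 432.
Length 4: T₁..T₄: k=1: 0+432+12·3·4=576; k=2: 720+480+12·20·4=2160; k=3: 576+0+12·6·4=864 → min 576.
Optimal parenthesization: (T₁ ((T₂ T₃) T₄)) with cost 576.

576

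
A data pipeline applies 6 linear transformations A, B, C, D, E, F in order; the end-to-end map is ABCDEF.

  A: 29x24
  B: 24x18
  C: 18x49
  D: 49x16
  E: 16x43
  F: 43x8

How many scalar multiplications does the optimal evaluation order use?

27856

Adjacent pairs: AB = 29·24·18 = 12528; BC = 24·18·49 = 21168; CD = 18·49·16 = 14112; DE = 49·16·43 = 33712; EF = 16·43·8 = 5504.
Length 3: A..C: k=1: 0+21168+29·24·49=55272; k=2: 12528+0+29·18·49=38106 → min 38106 | B..D: k=2: 0+14112+24·18·16=21024; k=3: 21168+0+24·49·16=39984 → min 21024 | C..E: k=3: 0+33712+18·49·43=71638; k=4: 14112+0+18·16·43=26496 → min 26496 | D..F: k=4: 0+5504+49·16·8=11776; k=5: 33712+0+49·43·8=50568 → min 11776.
Length 4: A..D: k=1: 0+21024+29·24·16=32160; k=2: 12528+14112+29·18·16=34992; k=3: 38106+0+29·49·16=60842 → min 32160 | B..E: k=2: 0+26496+24·18·43=45072; k=3: 21168+33712+24·49·43=105448; k=4: 21024+0+24·16·43=37536 → min 37536 | C..F: k=3: 0+11776+18·49·8=18832; k=4: 14112+5504+18·16·8=21920; k=5: 26496+0+18·43·8=32688 → min 18832.
Length 5: A..E: k=1: 0+37536+29·24·43=67464; k=2: 12528+26496+29·18·43=61470; k=3: 38106+33712+29·49·43=132921; k=4: 32160+0+29·16·43=52112 → min 52112 | B..F: k=2: 0+18832+24·18·8=22288; k=3: 21168+11776+24·49·8=42352; k=4: 21024+5504+24·16·8=29600; k=5: 37536+0+24·43·8=45792 → min 22288.
Length 6: A..F: k=1: 0+22288+29·24·8=27856; k=2: 12528+18832+29·18·8=35536; k=3: 38106+11776+29·49·8=61250; k=4: 32160+5504+29·16·8=41376; k=5: 52112+0+29·43·8=62088 → min 27856.
Optimal order: (A(B(C(D(EF))))) with cost 27856.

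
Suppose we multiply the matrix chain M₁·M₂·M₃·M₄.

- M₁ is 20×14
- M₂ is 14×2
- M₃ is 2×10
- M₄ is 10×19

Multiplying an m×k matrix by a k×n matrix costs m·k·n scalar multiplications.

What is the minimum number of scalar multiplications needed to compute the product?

Adjacent pairs: M₁M₂ = 20·14·2 = 560; M₂M₃ = 14·2·10 = 280; M₃M₄ = 2·10·19 = 380.
Length 3: M₁..M₃: k=1: 0+280+20·14·10=3080; k=2: 560+0+20·2·10=960 → min 960 | M₂..M₄: k=2: 0+380+14·2·19=912; k=3: 280+0+14·10·19=2940 → min 912.
Length 4: M₁..M₄: k=1: 0+912+20·14·19=6232; k=2: 560+380+20·2·19=1700; k=3: 960+0+20·10·19=4760 → min 1700.
Optimal order: ((M₁·M₂)·(M₃·M₄)) with cost 1700.

1700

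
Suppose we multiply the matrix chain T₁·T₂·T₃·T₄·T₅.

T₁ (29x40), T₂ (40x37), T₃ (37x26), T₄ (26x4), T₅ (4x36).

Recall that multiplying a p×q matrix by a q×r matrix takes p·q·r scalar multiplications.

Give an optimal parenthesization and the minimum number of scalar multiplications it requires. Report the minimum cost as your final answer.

18584

Adjacent pairs: T₁T₂ = 29·40·37 = 42920; T₂T₃ = 40·37·26 = 38480; T₃T₄ = 37·26·4 = 3848; T₄T₅ = 26·4·36 = 3744.
Length 3: T₁..T₃: k=1: 0+38480+29·40·26=68640; k=2: 42920+0+29·37·26=70818 → min 68640 | T₂..T₄: k=2: 0+3848+40·37·4=9768; k=3: 38480+0+40·26·4=42640 → min 9768 | T₃..T₅: k=3: 0+3744+37·26·36=38376; k=4: 3848+0+37·4·36=9176 → min 9176.
Length 4: T₁..T₄: k=1: 0+9768+29·40·4=14408; k=2: 42920+3848+29·37·4=51060; k=3: 68640+0+29·26·4=71656 → min 14408 | T₂..T₅: k=2: 0+9176+40·37·36=62456; k=3: 38480+3744+40·26·36=79664; k=4: 9768+0+40·4·36=15528 → min 15528.
Length 5: T₁..T₅: k=1: 0+15528+29·40·36=57288; k=2: 42920+9176+29·37·36=90724; k=3: 68640+3744+29·26·36=99528; k=4: 14408+0+29·4·36=18584 → min 18584.
Optimal parenthesization: ((T₁·(T₂·(T₃·T₄)))·T₅) with cost 18584.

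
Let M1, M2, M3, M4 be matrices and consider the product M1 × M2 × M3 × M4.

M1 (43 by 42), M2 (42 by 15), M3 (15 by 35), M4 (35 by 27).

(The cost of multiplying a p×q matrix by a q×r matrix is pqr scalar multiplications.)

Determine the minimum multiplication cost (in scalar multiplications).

Adjacent pairs: M1M2 = 43·42·15 = 27090; M2M3 = 42·15·35 = 22050; M3M4 = 15·35·27 = 14175.
Length 3: M1..M3: k=1: 0+22050+43·42·35=85260; k=2: 27090+0+43·15·35=49665 → min 49665 | M2..M4: k=2: 0+14175+42·15·27=31185; k=3: 22050+0+42·35·27=61740 → min 31185.
Length 4: M1..M4: k=1: 0+31185+43·42·27=79947; k=2: 27090+14175+43·15·27=58680; k=3: 49665+0+43·35·27=90300 → min 58680.
Optimal order: ((M1 × M2) × (M3 × M4)) with cost 58680.

58680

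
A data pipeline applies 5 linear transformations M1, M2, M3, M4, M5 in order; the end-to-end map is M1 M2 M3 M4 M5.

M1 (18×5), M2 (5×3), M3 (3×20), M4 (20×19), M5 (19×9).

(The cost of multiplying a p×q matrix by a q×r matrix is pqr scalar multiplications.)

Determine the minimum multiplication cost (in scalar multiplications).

2409

Adjacent pairs: M1M2 = 18·5·3 = 270; M2M3 = 5·3·20 = 300; M3M4 = 3·20·19 = 1140; M4M5 = 20·19·9 = 3420.
Length 3: M1..M3: k=1: 0+300+18·5·20=2100; k=2: 270+0+18·3·20=1350 → min 1350 | M2..M4: k=2: 0+1140+5·3·19=1425; k=3: 300+0+5·20·19=2200 → min 1425 | M3..M5: k=3: 0+3420+3·20·9=3960; k=4: 1140+0+3·19·9=1653 → min 1653.
Length 4: M1..M4: k=1: 0+1425+18·5·19=3135; k=2: 270+1140+18·3·19=2436; k=3: 1350+0+18·20·19=8190 → min 2436 | M2..M5: k=2: 0+1653+5·3·9=1788; k=3: 300+3420+5·20·9=4620; k=4: 1425+0+5·19·9=2280 → min 1788.
Length 5: M1..M5: k=1: 0+1788+18·5·9=2598; k=2: 270+1653+18·3·9=2409; k=3: 1350+3420+18·20·9=8010; k=4: 2436+0+18·19·9=5514 → min 2409.
Optimal order: ((M1 M2) ((M3 M4) M5)) with cost 2409.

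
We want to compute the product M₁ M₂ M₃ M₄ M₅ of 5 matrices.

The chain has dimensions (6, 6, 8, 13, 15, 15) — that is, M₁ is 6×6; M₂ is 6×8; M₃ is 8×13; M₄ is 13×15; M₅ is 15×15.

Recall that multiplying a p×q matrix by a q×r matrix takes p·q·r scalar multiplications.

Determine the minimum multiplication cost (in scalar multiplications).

Adjacent pairs: M₁M₂ = 6·6·8 = 288; M₂M₃ = 6·8·13 = 624; M₃M₄ = 8·13·15 = 1560; M₄M₅ = 13·15·15 = 2925.
Length 3: M₁..M₃: k=1: 0+624+6·6·13=1092; k=2: 288+0+6·8·13=912 → min 912 | M₂..M₄: k=2: 0+1560+6·8·15=2280; k=3: 624+0+6·13·15=1794 → min 1794 | M₃..M₅: k=3: 0+2925+8·13·15=4485; k=4: 1560+0+8·15·15=3360 → min 3360.
Length 4: M₁..M₄: k=1: 0+1794+6·6·15=2334; k=2: 288+1560+6·8·15=2568; k=3: 912+0+6·13·15=2082 → min 2082 | M₂..M₅: k=2: 0+3360+6·8·15=4080; k=3: 624+2925+6·13·15=4719; k=4: 1794+0+6·15·15=3144 → min 3144.
Length 5: M₁..M₅: k=1: 0+3144+6·6·15=3684; k=2: 288+3360+6·8·15=4368; k=3: 912+2925+6·13·15=5007; k=4: 2082+0+6·15·15=3432 → min 3432.
Optimal order: ((((M₁ M₂) M₃) M₄) M₅) with cost 3432.

3432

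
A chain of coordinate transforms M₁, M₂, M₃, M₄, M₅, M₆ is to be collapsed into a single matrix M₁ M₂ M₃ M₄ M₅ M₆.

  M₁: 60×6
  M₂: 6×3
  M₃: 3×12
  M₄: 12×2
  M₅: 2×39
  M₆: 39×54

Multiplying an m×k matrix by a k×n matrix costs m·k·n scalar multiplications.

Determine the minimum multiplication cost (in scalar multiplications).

11520

Adjacent pairs: M₁M₂ = 60·6·3 = 1080; M₂M₃ = 6·3·12 = 216; M₃M₄ = 3·12·2 = 72; M₄M₅ = 12·2·39 = 936; M₅M₆ = 2·39·54 = 4212.
Length 3: M₁..M₃: k=1: 0+216+60·6·12=4536; k=2: 1080+0+60·3·12=3240 → min 3240 | M₂..M₄: k=2: 0+72+6·3·2=108; k=3: 216+0+6·12·2=360 → min 108 | M₃..M₅: k=3: 0+936+3·12·39=2340; k=4: 72+0+3·2·39=306 → min 306 | M₄..M₆: k=4: 0+4212+12·2·54=5508; k=5: 936+0+12·39·54=26208 → min 5508.
Length 4: M₁..M₄: k=1: 0+108+60·6·2=828; k=2: 1080+72+60·3·2=1512; k=3: 3240+0+60·12·2=4680 → min 828 | M₂..M₅: k=2: 0+306+6·3·39=1008; k=3: 216+936+6·12·39=3960; k=4: 108+0+6·2·39=576 → min 576 | M₃..M₆: k=3: 0+5508+3·12·54=7452; k=4: 72+4212+3·2·54=4608; k=5: 306+0+3·39·54=6624 → min 4608.
Length 5: M₁..M₅: k=1: 0+576+60·6·39=14616; k=2: 1080+306+60·3·39=8406; k=3: 3240+936+60·12·39=32256; k=4: 828+0+60·2·39=5508 → min 5508 | M₂..M₆: k=2: 0+4608+6·3·54=5580; k=3: 216+5508+6·12·54=9612; k=4: 108+4212+6·2·54=4968; k=5: 576+0+6·39·54=13212 → min 4968.
Length 6: M₁..M₆: k=1: 0+4968+60·6·54=24408; k=2: 1080+4608+60·3·54=15408; k=3: 3240+5508+60·12·54=47628; k=4: 828+4212+60·2·54=11520; k=5: 5508+0+60·39·54=131868 → min 11520.
Optimal order: ((M₁ (M₂ (M₃ M₄))) (M₅ M₆)) with cost 11520.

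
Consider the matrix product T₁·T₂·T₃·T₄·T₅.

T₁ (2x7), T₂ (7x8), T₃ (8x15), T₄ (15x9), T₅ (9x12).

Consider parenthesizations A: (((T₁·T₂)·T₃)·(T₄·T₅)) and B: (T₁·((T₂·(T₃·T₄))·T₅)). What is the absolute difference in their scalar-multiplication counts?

Order A = (((T₁·T₂)·T₃)·(T₄·T₅)): (T₁·T₂): 2×7 by 7×8 → 2×8, cost 2·7·8 = 112; ((T₁·T₂)·T₃): 2×8 by 8×15 → 2×15, cost 2·8·15 = 240; cumulative 352; (T₄·T₅): 15×9 by 9×12 → 15×12, cost 15·9·12 = 1620; (((T₁·T₂)·T₃)·(T₄·T₅)): 2×15 by 15×12 → 2×12, cost 2·15·12 = 360; cumulative 2332. Total 2332.
Order B = (T₁·((T₂·(T₃·T₄))·T₅)): (T₃·T₄): 8×15 by 15×9 → 8×9, cost 8·15·9 = 1080; (T₂·(T₃·T₄)): 7×8 by 8×9 → 7×9, cost 7·8·9 = 504; cumulative 1584; ((T₂·(T₃·T₄))·T₅): 7×9 by 9×12 → 7×12, cost 7·9·12 = 756; cumulative 2340; (T₁·((T₂·(T₃·T₄))·T₅)): 2×7 by 7×12 → 2×12, cost 2·7·12 = 168; cumulative 2508. Total 2508.
Difference: |2332 − 2508| = 176.

176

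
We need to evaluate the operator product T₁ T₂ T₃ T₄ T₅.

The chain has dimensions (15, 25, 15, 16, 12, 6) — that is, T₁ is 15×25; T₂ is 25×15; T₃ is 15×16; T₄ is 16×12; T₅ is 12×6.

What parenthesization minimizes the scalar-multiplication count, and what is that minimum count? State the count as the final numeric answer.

7092

Adjacent pairs: T₁T₂ = 15·25·15 = 5625; T₂T₃ = 25·15·16 = 6000; T₃T₄ = 15·16·12 = 2880; T₄T₅ = 16·12·6 = 1152.
Length 3: T₁..T₃: k=1: 0+6000+15·25·16=12000; k=2: 5625+0+15·15·16=9225 → min 9225 | T₂..T₄: k=2: 0+2880+25·15·12=7380; k=3: 6000+0+25·16·12=10800 → min 7380 | T₃..T₅: k=3: 0+1152+15·16·6=2592; k=4: 2880+0+15·12·6=3960 → min 2592.
Length 4: T₁..T₄: k=1: 0+7380+15·25·12=11880; k=2: 5625+2880+15·15·12=11205; k=3: 9225+0+15·16·12=12105 → min 11205 | T₂..T₅: k=2: 0+2592+25·15·6=4842; k=3: 6000+1152+25·16·6=9552; k=4: 7380+0+25·12·6=9180 → min 4842.
Length 5: T₁..T₅: k=1: 0+4842+15·25·6=7092; k=2: 5625+2592+15·15·6=9567; k=3: 9225+1152+15·16·6=11817; k=4: 11205+0+15·12·6=12285 → min 7092.
Optimal parenthesization: (T₁ (T₂ (T₃ (T₄ T₅)))) with cost 7092.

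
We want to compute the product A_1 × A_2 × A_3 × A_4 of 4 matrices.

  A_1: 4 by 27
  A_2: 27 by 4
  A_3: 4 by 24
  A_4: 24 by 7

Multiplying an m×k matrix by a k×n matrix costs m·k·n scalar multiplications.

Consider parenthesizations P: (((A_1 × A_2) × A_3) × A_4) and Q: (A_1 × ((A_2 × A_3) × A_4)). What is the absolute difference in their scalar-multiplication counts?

6396

Order P = (((A_1 × A_2) × A_3) × A_4): (A_1 × A_2): 4×27 by 27×4 → 4×4, cost 4·27·4 = 432; ((A_1 × A_2) × A_3): 4×4 by 4×24 → 4×24, cost 4·4·24 = 384; cumulative 816; (((A_1 × A_2) × A_3) × A_4): 4×24 by 24×7 → 4×7, cost 4·24·7 = 672; cumulative 1488. Total 1488.
Order Q = (A_1 × ((A_2 × A_3) × A_4)): (A_2 × A_3): 27×4 by 4×24 → 27×24, cost 27·4·24 = 2592; ((A_2 × A_3) × A_4): 27×24 by 24×7 → 27×7, cost 27·24·7 = 4536; cumulative 7128; (A_1 × ((A_2 × A_3) × A_4)): 4×27 by 27×7 → 4×7, cost 4·27·7 = 756; cumulative 7884. Total 7884.
Difference: |1488 − 7884| = 6396.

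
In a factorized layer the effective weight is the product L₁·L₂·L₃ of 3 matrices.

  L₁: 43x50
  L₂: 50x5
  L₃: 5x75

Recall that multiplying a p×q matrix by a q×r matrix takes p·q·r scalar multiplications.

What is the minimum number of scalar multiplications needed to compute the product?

Order (L₁·(L₂·L₃)): (L₂·L₃): 50×5 by 5×75 → 50×75, cost 50·5·75 = 18750; (L₁·(L₂·L₃)): 43×50 by 50×75 → 43×75, cost 43·50·75 = 161250; cumulative 180000. Total 180000.
Order ((L₁·L₂)·L₃): (L₁·L₂): 43×50 by 50×5 → 43×5, cost 43·50·5 = 10750; ((L₁·L₂)·L₃): 43×5 by 5×75 → 43×75, cost 43·5·75 = 16125; cumulative 26875. Total 26875.
Minimum: 26875.

26875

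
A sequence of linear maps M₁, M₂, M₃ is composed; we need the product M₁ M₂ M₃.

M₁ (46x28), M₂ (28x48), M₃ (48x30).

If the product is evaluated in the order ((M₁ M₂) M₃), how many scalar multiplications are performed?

128064

(M₁ M₂): 46×28 by 28×48 → 46×48, cost 46·28·48 = 61824
((M₁ M₂) M₃): 46×48 by 48×30 → 46×30, cost 46·48·30 = 66240; cumulative 128064
Total: 128064 scalar multiplications.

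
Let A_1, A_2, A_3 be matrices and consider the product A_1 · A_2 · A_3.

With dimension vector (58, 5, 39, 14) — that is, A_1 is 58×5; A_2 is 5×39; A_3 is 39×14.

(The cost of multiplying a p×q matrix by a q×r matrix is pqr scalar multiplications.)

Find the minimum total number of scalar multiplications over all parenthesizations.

Order (A_1 · (A_2 · A_3)): (A_2 · A_3): 5×39 by 39×14 → 5×14, cost 5·39·14 = 2730; (A_1 · (A_2 · A_3)): 58×5 by 5×14 → 58×14, cost 58·5·14 = 4060; cumulative 6790. Total 6790.
Order ((A_1 · A_2) · A_3): (A_1 · A_2): 58×5 by 5×39 → 58×39, cost 58·5·39 = 11310; ((A_1 · A_2) · A_3): 58×39 by 39×14 → 58×14, cost 58·39·14 = 31668; cumulative 42978. Total 42978.
Minimum: 6790.

6790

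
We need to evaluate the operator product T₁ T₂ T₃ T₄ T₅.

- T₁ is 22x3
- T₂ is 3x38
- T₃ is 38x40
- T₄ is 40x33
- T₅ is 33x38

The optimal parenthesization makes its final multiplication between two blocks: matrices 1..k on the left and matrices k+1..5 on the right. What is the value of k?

1

Adjacent pairs: T₁T₂ = 22·3·38 = 2508; T₂T₃ = 3·38·40 = 4560; T₃T₄ = 38·40·33 = 50160; T₄T₅ = 40·33·38 = 50160.
Length 3: T₁..T₃: k=1: 0+4560+22·3·40=7200; k=2: 2508+0+22·38·40=35948 → min 7200 | T₂..T₄: k=2: 0+50160+3·38·33=53922; k=3: 4560+0+3·40·33=8520 → min 8520 | T₃..T₅: k=3: 0+50160+38·40·38=107920; k=4: 50160+0+38·33·38=97812 → min 97812.
Length 4: T₁..T₄: k=1: 0+8520+22·3·33=10698; k=2: 2508+50160+22·38·33=80256; k=3: 7200+0+22·40·33=36240 → min 10698 | T₂..T₅: k=2: 0+97812+3·38·38=102144; k=3: 4560+50160+3·40·38=59280; k=4: 8520+0+3·33·38=12282 → min 12282.
Top-level splits: k=1: (T₁..T₁)·(T₂..T₅) → 0+12282+22·3·38 = 14790; k=2: (T₁..T₂)·(T₃..T₅) → 2508+97812+22·38·38 = 132088; k=3: (T₁..T₃)·(T₄..T₅) → 7200+50160+22·40·38 = 90800; k=4: (T₁..T₄)·(T₅..T₅) → 10698+0+22·33·38 = 38286.
Best split is after T₁, i.e. k = 1.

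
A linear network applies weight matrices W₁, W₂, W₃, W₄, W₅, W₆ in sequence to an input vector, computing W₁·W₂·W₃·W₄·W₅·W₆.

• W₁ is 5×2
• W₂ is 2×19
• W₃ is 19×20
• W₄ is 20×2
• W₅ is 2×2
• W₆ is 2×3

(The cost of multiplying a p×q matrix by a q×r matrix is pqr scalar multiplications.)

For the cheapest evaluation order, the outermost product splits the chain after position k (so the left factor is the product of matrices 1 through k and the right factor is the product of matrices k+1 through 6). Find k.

1

Adjacent pairs: W₁W₂ = 5·2·19 = 190; W₂W₃ = 2·19·20 = 760; W₃W₄ = 19·20·2 = 760; W₄W₅ = 20·2·2 = 80; W₅W₆ = 2·2·3 = 12.
Length 3: W₁..W₃: k=1: 0+760+5·2·20=960; k=2: 190+0+5·19·20=2090 → min 960 | W₂..W₄: k=2: 0+760+2·19·2=836; k=3: 760+0+2·20·2=840 → min 836 | W₃..W₅: k=3: 0+80+19·20·2=840; k=4: 760+0+19·2·2=836 → min 836 | W₄..W₆: k=4: 0+12+20·2·3=132; k=5: 80+0+20·2·3=200 → min 132.
Length 4: W₁..W₄: k=1: 0+836+5·2·2=856; k=2: 190+760+5·19·2=1140; k=3: 960+0+5·20·2=1160 → min 856 | W₂..W₅: k=2: 0+836+2·19·2=912; k=3: 760+80+2·20·2=920; k=4: 836+0+2·2·2=844 → min 844 | W₃..W₆: k=3: 0+132+19·20·3=1272; k=4: 760+12+19·2·3=886; k=5: 836+0+19·2·3=950 → min 886.
Length 5: W₁..W₅: k=1: 0+844+5·2·2=864; k=2: 190+836+5·19·2=1216; k=3: 960+80+5·20·2=1240; k=4: 856+0+5·2·2=876 → min 864 | W₂..W₆: k=2: 0+886+2·19·3=1000; k=3: 760+132+2·20·3=1012; k=4: 836+12+2·2·3=860; k=5: 844+0+2·2·3=856 → min 856.
Top-level splits: k=1: (W₁..W₁)·(W₂..W₆) → 0+856+5·2·3 = 886; k=2: (W₁..W₂)·(W₃..W₆) → 190+886+5·19·3 = 1361; k=3: (W₁..W₃)·(W₄..W₆) → 960+132+5·20·3 = 1392; k=4: (W₁..W₄)·(W₅..W₆) → 856+12+5·2·3 = 898; k=5: (W₁..W₅)·(W₆..W₆) → 864+0+5·2·3 = 894.
Best split is after W₁, i.e. k = 1.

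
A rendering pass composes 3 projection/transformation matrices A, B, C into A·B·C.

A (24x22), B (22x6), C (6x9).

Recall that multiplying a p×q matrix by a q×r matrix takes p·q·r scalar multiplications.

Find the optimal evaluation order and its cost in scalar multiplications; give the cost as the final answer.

(A·(B·C)): cost 5940.
((A·B)·C): cost 4464.
Optimal: ((A·B)·C) with cost 4464.

4464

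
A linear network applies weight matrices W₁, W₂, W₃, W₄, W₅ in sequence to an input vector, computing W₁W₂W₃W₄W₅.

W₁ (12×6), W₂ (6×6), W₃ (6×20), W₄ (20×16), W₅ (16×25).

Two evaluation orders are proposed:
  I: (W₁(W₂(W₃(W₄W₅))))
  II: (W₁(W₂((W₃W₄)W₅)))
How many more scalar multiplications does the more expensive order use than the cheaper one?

6680

Order I = (W₁(W₂(W₃(W₄W₅)))): (W₄W₅): 20×16 by 16×25 → 20×25, cost 20·16·25 = 8000; (W₃(W₄W₅)): 6×20 by 20×25 → 6×25, cost 6·20·25 = 3000; cumulative 11000; (W₂(W₃(W₄W₅))): 6×6 by 6×25 → 6×25, cost 6·6·25 = 900; cumulative 11900; (W₁(W₂(W₃(W₄W₅)))): 12×6 by 6×25 → 12×25, cost 12·6·25 = 1800; cumulative 13700. Total 13700.
Order II = (W₁(W₂((W₃W₄)W₅))): (W₃W₄): 6×20 by 20×16 → 6×16, cost 6·20·16 = 1920; ((W₃W₄)W₅): 6×16 by 16×25 → 6×25, cost 6·16·25 = 2400; cumulative 4320; (W₂((W₃W₄)W₅)): 6×6 by 6×25 → 6×25, cost 6·6·25 = 900; cumulative 5220; (W₁(W₂((W₃W₄)W₅))): 12×6 by 6×25 → 12×25, cost 12·6·25 = 1800; cumulative 7020. Total 7020.
Difference: |13700 − 7020| = 6680.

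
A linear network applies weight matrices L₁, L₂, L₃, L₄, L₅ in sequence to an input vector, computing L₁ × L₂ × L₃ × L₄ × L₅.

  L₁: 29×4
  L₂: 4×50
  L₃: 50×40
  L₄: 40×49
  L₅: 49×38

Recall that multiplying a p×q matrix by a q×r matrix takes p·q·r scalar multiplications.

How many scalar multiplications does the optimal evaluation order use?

Adjacent pairs: L₁L₂ = 29·4·50 = 5800; L₂L₃ = 4·50·40 = 8000; L₃L₄ = 50·40·49 = 98000; L₄L₅ = 40·49·38 = 74480.
Length 3: L₁..L₃: k=1: 0+8000+29·4·40=12640; k=2: 5800+0+29·50·40=63800 → min 12640 | L₂..L₄: k=2: 0+98000+4·50·49=107800; k=3: 8000+0+4·40·49=15840 → min 15840 | L₃..L₅: k=3: 0+74480+50·40·38=150480; k=4: 98000+0+50·49·38=191100 → min 150480.
Length 4: L₁..L₄: k=1: 0+15840+29·4·49=21524; k=2: 5800+98000+29·50·49=174850; k=3: 12640+0+29·40·49=69480 → min 21524 | L₂..L₅: k=2: 0+150480+4·50·38=158080; k=3: 8000+74480+4·40·38=88560; k=4: 15840+0+4·49·38=23288 → min 23288.
Length 5: L₁..L₅: k=1: 0+23288+29·4·38=27696; k=2: 5800+150480+29·50·38=211380; k=3: 12640+74480+29·40·38=131200; k=4: 21524+0+29·49·38=75522 → min 27696.
Optimal order: (L₁ × (((L₂ × L₃) × L₄) × L₅)) with cost 27696.

27696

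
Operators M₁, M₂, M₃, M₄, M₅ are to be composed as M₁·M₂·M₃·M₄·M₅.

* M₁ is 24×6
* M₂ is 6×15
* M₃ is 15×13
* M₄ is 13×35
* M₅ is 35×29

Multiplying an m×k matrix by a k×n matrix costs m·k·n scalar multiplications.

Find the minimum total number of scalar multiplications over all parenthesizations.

14166

Adjacent pairs: M₁M₂ = 24·6·15 = 2160; M₂M₃ = 6·15·13 = 1170; M₃M₄ = 15·13·35 = 6825; M₄M₅ = 13·35·29 = 13195.
Length 3: M₁..M₃: k=1: 0+1170+24·6·13=3042; k=2: 2160+0+24·15·13=6840 → min 3042 | M₂..M₄: k=2: 0+6825+6·15·35=9975; k=3: 1170+0+6·13·35=3900 → min 3900 | M₃..M₅: k=3: 0+13195+15·13·29=18850; k=4: 6825+0+15·35·29=22050 → min 18850.
Length 4: M₁..M₄: k=1: 0+3900+24·6·35=8940; k=2: 2160+6825+24·15·35=21585; k=3: 3042+0+24·13·35=13962 → min 8940 | M₂..M₅: k=2: 0+18850+6·15·29=21460; k=3: 1170+13195+6·13·29=16627; k=4: 3900+0+6·35·29=9990 → min 9990.
Length 5: M₁..M₅: k=1: 0+9990+24·6·29=14166; k=2: 2160+18850+24·15·29=31450; k=3: 3042+13195+24·13·29=25285; k=4: 8940+0+24·35·29=33300 → min 14166.
Optimal order: (M₁·(((M₂·M₃)·M₄)·M₅)) with cost 14166.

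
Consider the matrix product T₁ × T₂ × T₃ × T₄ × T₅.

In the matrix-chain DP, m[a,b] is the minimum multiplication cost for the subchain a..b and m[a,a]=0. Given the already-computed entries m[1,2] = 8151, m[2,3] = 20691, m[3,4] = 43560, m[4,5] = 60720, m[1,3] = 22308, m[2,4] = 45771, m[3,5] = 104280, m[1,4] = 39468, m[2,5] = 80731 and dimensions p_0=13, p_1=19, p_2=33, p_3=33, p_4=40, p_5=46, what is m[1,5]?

m[1,5] = min over k∈[1,4] of m[1,k]+m[k+1,5]+p_{0}·p_k·p_{5}.
k=1: 0 + 80731 + 13·19·46 = 92093; k=2: 8151 + 104280 + 13·33·46 = 132165; k=3: 22308 + 60720 + 13·33·46 = 102762; k=4: 39468 + 0 + 13·40·46 = 63388.
Minimum: 63388 at k=4.

63388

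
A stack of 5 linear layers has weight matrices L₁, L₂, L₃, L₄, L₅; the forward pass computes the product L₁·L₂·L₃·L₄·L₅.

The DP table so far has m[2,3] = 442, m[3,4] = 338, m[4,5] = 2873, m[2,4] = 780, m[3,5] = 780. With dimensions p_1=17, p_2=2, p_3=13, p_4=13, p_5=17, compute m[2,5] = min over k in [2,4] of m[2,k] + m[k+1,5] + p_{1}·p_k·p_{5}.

1358

m[2,5] = min over k∈[2,4] of m[2,k]+m[k+1,5]+p_{1}·p_k·p_{5}.
k=2: 0 + 780 + 17·2·17 = 1358; k=3: 442 + 2873 + 17·13·17 = 7072; k=4: 780 + 0 + 17·13·17 = 4537.
Minimum: 1358 at k=2.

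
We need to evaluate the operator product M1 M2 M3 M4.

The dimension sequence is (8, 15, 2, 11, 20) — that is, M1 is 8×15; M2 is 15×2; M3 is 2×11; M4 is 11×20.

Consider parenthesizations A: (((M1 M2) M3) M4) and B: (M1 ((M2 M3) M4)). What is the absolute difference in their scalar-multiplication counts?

Order A = (((M1 M2) M3) M4): (M1 M2): 8×15 by 15×2 → 8×2, cost 8·15·2 = 240; ((M1 M2) M3): 8×2 by 2×11 → 8×11, cost 8·2·11 = 176; cumulative 416; (((M1 M2) M3) M4): 8×11 by 11×20 → 8×20, cost 8·11·20 = 1760; cumulative 2176. Total 2176.
Order B = (M1 ((M2 M3) M4)): (M2 M3): 15×2 by 2×11 → 15×11, cost 15·2·11 = 330; ((M2 M3) M4): 15×11 by 11×20 → 15×20, cost 15·11·20 = 3300; cumulative 3630; (M1 ((M2 M3) M4)): 8×15 by 15×20 → 8×20, cost 8·15·20 = 2400; cumulative 6030. Total 6030.
Difference: |2176 − 6030| = 3854.

3854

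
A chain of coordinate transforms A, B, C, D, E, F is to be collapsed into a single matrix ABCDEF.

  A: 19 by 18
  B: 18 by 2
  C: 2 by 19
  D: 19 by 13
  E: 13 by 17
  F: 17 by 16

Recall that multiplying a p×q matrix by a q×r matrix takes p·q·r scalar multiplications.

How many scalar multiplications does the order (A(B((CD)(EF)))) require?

(CD): 2×19 by 19×13 → 2×13, cost 2·19·13 = 494
(EF): 13×17 by 17×16 → 13×16, cost 13·17·16 = 3536
((CD)(EF)): 2×13 by 13×16 → 2×16, cost 2·13·16 = 416; cumulative 4446
(B((CD)(EF))): 18×2 by 2×16 → 18×16, cost 18·2·16 = 576; cumulative 5022
(A(B((CD)(EF)))): 19×18 by 18×16 → 19×16, cost 19·18·16 = 5472; cumulative 10494
Total: 10494 scalar multiplications.

10494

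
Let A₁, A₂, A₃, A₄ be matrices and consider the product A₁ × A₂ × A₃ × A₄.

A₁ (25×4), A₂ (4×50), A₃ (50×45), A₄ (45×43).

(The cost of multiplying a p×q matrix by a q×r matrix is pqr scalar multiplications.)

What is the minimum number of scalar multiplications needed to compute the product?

Adjacent pairs: A₁A₂ = 25·4·50 = 5000; A₂A₃ = 4·50·45 = 9000; A₃A₄ = 50·45·43 = 96750.
Length 3: A₁..A₃: k=1: 0+9000+25·4·45=13500; k=2: 5000+0+25·50·45=61250 → min 13500 | A₂..A₄: k=2: 0+96750+4·50·43=105350; k=3: 9000+0+4·45·43=16740 → min 16740.
Length 4: A₁..A₄: k=1: 0+16740+25·4·43=21040; k=2: 5000+96750+25·50·43=155500; k=3: 13500+0+25·45·43=61875 → min 21040.
Optimal order: (A₁ × ((A₂ × A₃) × A₄)) with cost 21040.

21040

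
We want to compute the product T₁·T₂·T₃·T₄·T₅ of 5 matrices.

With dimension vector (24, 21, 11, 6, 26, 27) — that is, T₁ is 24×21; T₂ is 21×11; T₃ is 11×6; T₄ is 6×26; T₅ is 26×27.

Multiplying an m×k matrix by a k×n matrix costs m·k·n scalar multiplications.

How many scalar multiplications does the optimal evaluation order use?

Adjacent pairs: T₁T₂ = 24·21·11 = 5544; T₂T₃ = 21·11·6 = 1386; T₃T₄ = 11·6·26 = 1716; T₄T₅ = 6·26·27 = 4212.
Length 3: T₁..T₃: k=1: 0+1386+24·21·6=4410; k=2: 5544+0+24·11·6=7128 → min 4410 | T₂..T₄: k=2: 0+1716+21·11·26=7722; k=3: 1386+0+21·6·26=4662 → min 4662 | T₃..T₅: k=3: 0+4212+11·6·27=5994; k=4: 1716+0+11·26·27=9438 → min 5994.
Length 4: T₁..T₄: k=1: 0+4662+24·21·26=17766; k=2: 5544+1716+24·11·26=14124; k=3: 4410+0+24·6·26=8154 → min 8154 | T₂..T₅: k=2: 0+5994+21·11·27=12231; k=3: 1386+4212+21·6·27=9000; k=4: 4662+0+21·26·27=19404 → min 9000.
Length 5: T₁..T₅: k=1: 0+9000+24·21·27=22608; k=2: 5544+5994+24·11·27=18666; k=3: 4410+4212+24·6·27=12510; k=4: 8154+0+24·26·27=25002 → min 12510.
Optimal order: ((T₁·(T₂·T₃))·(T₄·T₅)) with cost 12510.

12510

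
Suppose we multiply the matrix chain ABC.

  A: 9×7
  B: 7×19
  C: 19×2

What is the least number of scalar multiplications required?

392

Order (A(BC)): (BC): 7×19 by 19×2 → 7×2, cost 7·19·2 = 266; (A(BC)): 9×7 by 7×2 → 9×2, cost 9·7·2 = 126; cumulative 392. Total 392.
Order ((AB)C): (AB): 9×7 by 7×19 → 9×19, cost 9·7·19 = 1197; ((AB)C): 9×19 by 19×2 → 9×2, cost 9·19·2 = 342; cumulative 1539. Total 1539.
Minimum: 392.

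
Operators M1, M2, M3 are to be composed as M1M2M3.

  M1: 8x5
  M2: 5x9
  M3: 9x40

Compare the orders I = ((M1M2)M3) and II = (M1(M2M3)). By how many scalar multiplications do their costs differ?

Order I = ((M1M2)M3): (M1M2): 8×5 by 5×9 → 8×9, cost 8·5·9 = 360; ((M1M2)M3): 8×9 by 9×40 → 8×40, cost 8·9·40 = 2880; cumulative 3240. Total 3240.
Order II = (M1(M2M3)): (M2M3): 5×9 by 9×40 → 5×40, cost 5·9·40 = 1800; (M1(M2M3)): 8×5 by 5×40 → 8×40, cost 8·5·40 = 1600; cumulative 3400. Total 3400.
Difference: |3240 − 3400| = 160.

160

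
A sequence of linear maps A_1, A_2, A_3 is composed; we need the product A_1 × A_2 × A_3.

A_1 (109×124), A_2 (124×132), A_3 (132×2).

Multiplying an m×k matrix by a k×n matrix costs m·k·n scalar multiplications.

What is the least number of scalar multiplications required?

59768

Order (A_1 × (A_2 × A_3)): (A_2 × A_3): 124×132 by 132×2 → 124×2, cost 124·132·2 = 32736; (A_1 × (A_2 × A_3)): 109×124 by 124×2 → 109×2, cost 109·124·2 = 27032; cumulative 59768. Total 59768.
Order ((A_1 × A_2) × A_3): (A_1 × A_2): 109×124 by 124×132 → 109×132, cost 109·124·132 = 1784112; ((A_1 × A_2) × A_3): 109×132 by 132×2 → 109×2, cost 109·132·2 = 28776; cumulative 1812888. Total 1812888.
Minimum: 59768.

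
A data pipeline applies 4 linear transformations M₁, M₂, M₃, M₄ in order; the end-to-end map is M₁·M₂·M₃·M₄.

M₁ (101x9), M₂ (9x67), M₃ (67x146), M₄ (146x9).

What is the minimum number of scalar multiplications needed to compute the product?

Adjacent pairs: M₁M₂ = 101·9·67 = 60903; M₂M₃ = 9·67·146 = 88038; M₃M₄ = 67·146·9 = 88038.
Length 3: M₁..M₃: k=1: 0+88038+101·9·146=220752; k=2: 60903+0+101·67·146=1048885 → min 220752 | M₂..M₄: k=2: 0+88038+9·67·9=93465; k=3: 88038+0+9·146·9=99864 → min 93465.
Length 4: M₁..M₄: k=1: 0+93465+101·9·9=101646; k=2: 60903+88038+101·67·9=209844; k=3: 220752+0+101·146·9=353466 → min 101646.
Optimal order: (M₁·(M₂·(M₃·M₄))) with cost 101646.

101646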